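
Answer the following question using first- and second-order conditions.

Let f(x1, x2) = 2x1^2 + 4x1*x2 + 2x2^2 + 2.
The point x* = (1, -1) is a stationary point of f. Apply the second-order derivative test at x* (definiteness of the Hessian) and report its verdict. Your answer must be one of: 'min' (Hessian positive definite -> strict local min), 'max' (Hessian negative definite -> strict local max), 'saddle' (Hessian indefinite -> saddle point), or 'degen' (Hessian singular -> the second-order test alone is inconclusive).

Compute the Hessian H = grad^2 f:
  H = [[4, 4], [4, 4]]
Verify stationarity: grad f(x*) = H x* + g = (0, 0).
Eigenvalues of H: 0, 8.
H has a zero eigenvalue (singular; positive semidefinite but not definite), so H is neither positive definite, negative definite, nor indefinite. The second-order test alone is inconclusive -> degen.
(Indeed, f is constant along the null direction of H through x*, so x* is not a strict local extremum.)

degen


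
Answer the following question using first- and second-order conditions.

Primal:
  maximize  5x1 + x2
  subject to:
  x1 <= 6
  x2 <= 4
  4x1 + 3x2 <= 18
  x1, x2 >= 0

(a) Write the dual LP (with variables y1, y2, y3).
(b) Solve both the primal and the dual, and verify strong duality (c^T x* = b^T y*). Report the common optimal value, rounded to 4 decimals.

The standard primal-dual pair for 'max c^T x s.t. A x <= b, x >= 0' is:
  Dual:  min b^T y  s.t.  A^T y >= c,  y >= 0.

So the dual LP is:
  minimize  6y1 + 4y2 + 18y3
  subject to:
    y1 + 4y3 >= 5
    y2 + 3y3 >= 1
    y1, y2, y3 >= 0

Solving the primal: x* = (4.5, 0).
  primal value c^T x* = 22.5.
Solving the dual: y* = (0, 0, 1.25).
  dual value b^T y* = 22.5.
Strong duality: c^T x* = b^T y*. Confirmed.

22.5


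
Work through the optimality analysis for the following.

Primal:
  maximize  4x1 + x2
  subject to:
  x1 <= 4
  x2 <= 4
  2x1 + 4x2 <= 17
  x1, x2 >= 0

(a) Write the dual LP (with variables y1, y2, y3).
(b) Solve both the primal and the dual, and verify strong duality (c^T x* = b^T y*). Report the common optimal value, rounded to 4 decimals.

The standard primal-dual pair for 'max c^T x s.t. A x <= b, x >= 0' is:
  Dual:  min b^T y  s.t.  A^T y >= c,  y >= 0.

So the dual LP is:
  minimize  4y1 + 4y2 + 17y3
  subject to:
    y1 + 2y3 >= 4
    y2 + 4y3 >= 1
    y1, y2, y3 >= 0

Solving the primal: x* = (4, 2.25).
  primal value c^T x* = 18.25.
Solving the dual: y* = (3.5, 0, 0.25).
  dual value b^T y* = 18.25.
Strong duality: c^T x* = b^T y*. Confirmed.

18.25


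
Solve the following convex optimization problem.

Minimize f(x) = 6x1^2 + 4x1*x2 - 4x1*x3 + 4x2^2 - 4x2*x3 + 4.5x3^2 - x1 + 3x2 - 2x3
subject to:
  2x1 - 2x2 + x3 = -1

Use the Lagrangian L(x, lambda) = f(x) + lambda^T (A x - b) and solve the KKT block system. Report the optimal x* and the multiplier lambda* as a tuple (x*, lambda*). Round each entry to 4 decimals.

Form the Lagrangian:
  L(x, lambda) = (1/2) x^T Q x + c^T x + lambda^T (A x - b)
Stationarity (grad_x L = 0): Q x + c + A^T lambda = 0.
Primal feasibility: A x = b.

This gives the KKT block system:
  [ Q   A^T ] [ x     ]   [-c ]
  [ A    0  ] [ lambda ] = [ b ]

Solving the linear system:
  x*      = (-0.2865, 0.2083, -0.0104)
  lambda* = (1.7813)
  f(x*)   = 1.3568

x* = (-0.2865, 0.2083, -0.0104), lambda* = (1.7813)


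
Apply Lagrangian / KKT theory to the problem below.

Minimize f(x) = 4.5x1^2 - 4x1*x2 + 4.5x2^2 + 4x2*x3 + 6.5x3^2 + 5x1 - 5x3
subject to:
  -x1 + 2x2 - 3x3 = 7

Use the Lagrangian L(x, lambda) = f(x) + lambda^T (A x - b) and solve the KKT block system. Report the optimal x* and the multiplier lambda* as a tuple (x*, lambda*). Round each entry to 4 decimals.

Form the Lagrangian:
  L(x, lambda) = (1/2) x^T Q x + c^T x + lambda^T (A x - b)
Stationarity (grad_x L = 0): Q x + c + A^T lambda = 0.
Primal feasibility: A x = b.

This gives the KKT block system:
  [ Q   A^T ] [ x     ]   [-c ]
  [ A    0  ] [ lambda ] = [ b ]

Solving the linear system:
  x*      = (-0.4704, 1.4431, -1.2145)
  lambda* = (-5.0055)
  f(x*)   = 19.3795

x* = (-0.4704, 1.4431, -1.2145), lambda* = (-5.0055)


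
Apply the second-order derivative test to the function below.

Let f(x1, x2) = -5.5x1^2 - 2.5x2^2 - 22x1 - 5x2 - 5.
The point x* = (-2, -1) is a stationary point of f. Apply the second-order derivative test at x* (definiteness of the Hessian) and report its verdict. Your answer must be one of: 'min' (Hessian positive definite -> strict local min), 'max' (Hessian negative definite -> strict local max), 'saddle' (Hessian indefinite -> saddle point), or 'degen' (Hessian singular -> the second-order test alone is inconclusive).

Compute the Hessian H = grad^2 f:
  H = [[-11, 0], [0, -5]]
Verify stationarity: grad f(x*) = H x* + g = (0, 0).
Eigenvalues of H: -11, -5.
Both eigenvalues < 0, so H is negative definite -> x* is a strict local max.

max


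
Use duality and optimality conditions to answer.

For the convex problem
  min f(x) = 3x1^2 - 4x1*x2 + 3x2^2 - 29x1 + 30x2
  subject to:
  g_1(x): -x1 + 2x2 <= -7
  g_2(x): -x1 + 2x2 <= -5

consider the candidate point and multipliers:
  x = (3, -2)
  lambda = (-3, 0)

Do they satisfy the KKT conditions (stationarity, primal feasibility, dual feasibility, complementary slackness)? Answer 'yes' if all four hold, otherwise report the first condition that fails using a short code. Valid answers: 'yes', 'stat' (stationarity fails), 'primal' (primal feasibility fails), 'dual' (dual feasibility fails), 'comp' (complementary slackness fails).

Gradient of f: grad f(x) = Q x + c = (-3, 6)
Constraint values g_i(x) = a_i^T x - b_i:
  g_1((3, -2)) = 0
  g_2((3, -2)) = -2
Stationarity residual: grad f(x) + sum_i lambda_i a_i = (0, 0)
  -> stationarity OK
Primal feasibility (all g_i <= 0): OK
Dual feasibility (all lambda_i >= 0): FAILS
Complementary slackness (lambda_i * g_i(x) = 0 for all i): OK

Verdict: the first failing condition is dual_feasibility -> dual.

dual


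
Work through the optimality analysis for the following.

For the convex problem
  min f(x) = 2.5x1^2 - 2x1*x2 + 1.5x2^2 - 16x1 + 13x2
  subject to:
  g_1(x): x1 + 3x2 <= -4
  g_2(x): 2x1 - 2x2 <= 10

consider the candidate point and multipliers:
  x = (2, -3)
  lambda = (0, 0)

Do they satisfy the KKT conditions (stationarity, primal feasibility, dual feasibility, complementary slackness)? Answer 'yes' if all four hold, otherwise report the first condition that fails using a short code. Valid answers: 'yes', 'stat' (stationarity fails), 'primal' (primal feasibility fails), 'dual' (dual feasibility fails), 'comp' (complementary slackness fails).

Gradient of f: grad f(x) = Q x + c = (0, 0)
Constraint values g_i(x) = a_i^T x - b_i:
  g_1((2, -3)) = -3
  g_2((2, -3)) = 0
Stationarity residual: grad f(x) + sum_i lambda_i a_i = (0, 0)
  -> stationarity OK
Primal feasibility (all g_i <= 0): OK
Dual feasibility (all lambda_i >= 0): OK
Complementary slackness (lambda_i * g_i(x) = 0 for all i): OK

Verdict: yes, KKT holds.

yes


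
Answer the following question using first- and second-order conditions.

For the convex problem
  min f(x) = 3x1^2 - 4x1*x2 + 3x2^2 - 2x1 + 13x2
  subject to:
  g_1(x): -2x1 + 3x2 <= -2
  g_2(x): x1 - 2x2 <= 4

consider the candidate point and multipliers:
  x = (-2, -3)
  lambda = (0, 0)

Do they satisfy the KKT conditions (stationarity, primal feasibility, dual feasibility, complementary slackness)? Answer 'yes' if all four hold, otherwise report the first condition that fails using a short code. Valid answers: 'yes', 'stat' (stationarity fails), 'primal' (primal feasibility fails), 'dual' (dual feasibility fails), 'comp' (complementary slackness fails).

Gradient of f: grad f(x) = Q x + c = (-2, 3)
Constraint values g_i(x) = a_i^T x - b_i:
  g_1((-2, -3)) = -3
  g_2((-2, -3)) = 0
Stationarity residual: grad f(x) + sum_i lambda_i a_i = (-2, 3)
  -> stationarity FAILS
Primal feasibility (all g_i <= 0): OK
Dual feasibility (all lambda_i >= 0): OK
Complementary slackness (lambda_i * g_i(x) = 0 for all i): OK

Verdict: the first failing condition is stationarity -> stat.

stat


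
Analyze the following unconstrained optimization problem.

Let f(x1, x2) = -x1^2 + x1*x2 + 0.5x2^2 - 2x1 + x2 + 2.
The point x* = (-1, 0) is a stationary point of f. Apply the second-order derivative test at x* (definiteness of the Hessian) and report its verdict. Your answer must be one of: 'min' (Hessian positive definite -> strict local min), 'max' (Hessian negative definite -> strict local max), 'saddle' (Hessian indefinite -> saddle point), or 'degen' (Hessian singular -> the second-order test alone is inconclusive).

Compute the Hessian H = grad^2 f:
  H = [[-2, 1], [1, 1]]
Verify stationarity: grad f(x*) = H x* + g = (0, 0).
Eigenvalues of H: -2.3028, 1.3028.
Eigenvalues have mixed signs, so H is indefinite -> x* is a saddle point.

saddle


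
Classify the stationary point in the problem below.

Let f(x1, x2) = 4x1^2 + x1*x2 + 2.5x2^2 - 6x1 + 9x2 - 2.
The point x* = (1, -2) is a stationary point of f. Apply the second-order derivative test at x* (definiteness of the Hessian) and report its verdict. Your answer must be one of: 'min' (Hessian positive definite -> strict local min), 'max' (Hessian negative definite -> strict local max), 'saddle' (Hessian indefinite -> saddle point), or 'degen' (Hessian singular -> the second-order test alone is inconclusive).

Compute the Hessian H = grad^2 f:
  H = [[8, 1], [1, 5]]
Verify stationarity: grad f(x*) = H x* + g = (0, 0).
Eigenvalues of H: 4.6972, 8.3028.
Both eigenvalues > 0, so H is positive definite -> x* is a strict local min.

min


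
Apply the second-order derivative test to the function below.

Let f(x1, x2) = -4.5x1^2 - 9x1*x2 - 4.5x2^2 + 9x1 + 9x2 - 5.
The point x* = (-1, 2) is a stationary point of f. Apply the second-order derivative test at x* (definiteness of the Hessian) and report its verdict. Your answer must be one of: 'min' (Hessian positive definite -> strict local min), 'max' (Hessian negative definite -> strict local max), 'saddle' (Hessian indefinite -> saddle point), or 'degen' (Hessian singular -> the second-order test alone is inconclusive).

Compute the Hessian H = grad^2 f:
  H = [[-9, -9], [-9, -9]]
Verify stationarity: grad f(x*) = H x* + g = (0, 0).
Eigenvalues of H: -18, 0.
H has a zero eigenvalue (singular; negative semidefinite but not definite), so H is neither positive definite, negative definite, nor indefinite. The second-order test alone is inconclusive -> degen.
(Indeed, f is constant along the null direction of H through x*, so x* is not a strict local extremum.)

degen


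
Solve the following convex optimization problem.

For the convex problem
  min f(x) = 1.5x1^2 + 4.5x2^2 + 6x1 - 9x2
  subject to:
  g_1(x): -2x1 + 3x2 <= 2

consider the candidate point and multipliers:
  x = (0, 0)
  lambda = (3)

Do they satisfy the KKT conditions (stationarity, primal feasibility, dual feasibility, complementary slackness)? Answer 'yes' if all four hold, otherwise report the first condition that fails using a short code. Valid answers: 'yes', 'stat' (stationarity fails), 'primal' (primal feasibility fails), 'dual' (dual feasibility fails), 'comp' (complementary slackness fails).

Gradient of f: grad f(x) = Q x + c = (6, -9)
Constraint values g_i(x) = a_i^T x - b_i:
  g_1((0, 0)) = -2
Stationarity residual: grad f(x) + sum_i lambda_i a_i = (0, 0)
  -> stationarity OK
Primal feasibility (all g_i <= 0): OK
Dual feasibility (all lambda_i >= 0): OK
Complementary slackness (lambda_i * g_i(x) = 0 for all i): FAILS

Verdict: the first failing condition is complementary_slackness -> comp.

comp


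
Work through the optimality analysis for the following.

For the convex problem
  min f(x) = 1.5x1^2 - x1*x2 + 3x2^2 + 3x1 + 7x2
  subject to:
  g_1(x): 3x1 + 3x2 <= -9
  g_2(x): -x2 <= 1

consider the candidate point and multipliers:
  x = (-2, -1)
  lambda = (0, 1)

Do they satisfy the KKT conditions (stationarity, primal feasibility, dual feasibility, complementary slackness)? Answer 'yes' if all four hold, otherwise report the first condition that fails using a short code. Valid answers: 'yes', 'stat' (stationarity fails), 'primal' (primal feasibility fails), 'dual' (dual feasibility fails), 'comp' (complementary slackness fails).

Gradient of f: grad f(x) = Q x + c = (-2, 3)
Constraint values g_i(x) = a_i^T x - b_i:
  g_1((-2, -1)) = 0
  g_2((-2, -1)) = 0
Stationarity residual: grad f(x) + sum_i lambda_i a_i = (-2, 2)
  -> stationarity FAILS
Primal feasibility (all g_i <= 0): OK
Dual feasibility (all lambda_i >= 0): OK
Complementary slackness (lambda_i * g_i(x) = 0 for all i): OK

Verdict: the first failing condition is stationarity -> stat.

stat


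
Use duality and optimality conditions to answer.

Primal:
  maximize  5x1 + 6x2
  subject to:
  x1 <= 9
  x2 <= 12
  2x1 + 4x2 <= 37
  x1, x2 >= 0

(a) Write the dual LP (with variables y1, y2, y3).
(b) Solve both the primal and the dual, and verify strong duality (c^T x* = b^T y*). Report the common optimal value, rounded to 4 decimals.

The standard primal-dual pair for 'max c^T x s.t. A x <= b, x >= 0' is:
  Dual:  min b^T y  s.t.  A^T y >= c,  y >= 0.

So the dual LP is:
  minimize  9y1 + 12y2 + 37y3
  subject to:
    y1 + 2y3 >= 5
    y2 + 4y3 >= 6
    y1, y2, y3 >= 0

Solving the primal: x* = (9, 4.75).
  primal value c^T x* = 73.5.
Solving the dual: y* = (2, 0, 1.5).
  dual value b^T y* = 73.5.
Strong duality: c^T x* = b^T y*. Confirmed.

73.5


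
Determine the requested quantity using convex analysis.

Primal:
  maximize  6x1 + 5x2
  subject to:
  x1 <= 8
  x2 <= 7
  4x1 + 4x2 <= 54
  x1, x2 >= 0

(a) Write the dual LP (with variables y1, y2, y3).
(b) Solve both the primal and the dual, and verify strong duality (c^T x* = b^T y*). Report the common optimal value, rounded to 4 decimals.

The standard primal-dual pair for 'max c^T x s.t. A x <= b, x >= 0' is:
  Dual:  min b^T y  s.t.  A^T y >= c,  y >= 0.

So the dual LP is:
  minimize  8y1 + 7y2 + 54y3
  subject to:
    y1 + 4y3 >= 6
    y2 + 4y3 >= 5
    y1, y2, y3 >= 0

Solving the primal: x* = (8, 5.5).
  primal value c^T x* = 75.5.
Solving the dual: y* = (1, 0, 1.25).
  dual value b^T y* = 75.5.
Strong duality: c^T x* = b^T y*. Confirmed.

75.5


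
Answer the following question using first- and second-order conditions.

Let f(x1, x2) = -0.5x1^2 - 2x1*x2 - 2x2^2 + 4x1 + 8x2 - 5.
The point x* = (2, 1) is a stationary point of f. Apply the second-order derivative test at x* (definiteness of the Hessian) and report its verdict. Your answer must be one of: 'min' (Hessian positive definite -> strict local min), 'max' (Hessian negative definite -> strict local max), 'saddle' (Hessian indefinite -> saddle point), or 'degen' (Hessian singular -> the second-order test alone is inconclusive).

Compute the Hessian H = grad^2 f:
  H = [[-1, -2], [-2, -4]]
Verify stationarity: grad f(x*) = H x* + g = (0, 0).
Eigenvalues of H: -5, 0.
H has a zero eigenvalue (singular; negative semidefinite but not definite), so H is neither positive definite, negative definite, nor indefinite. The second-order test alone is inconclusive -> degen.
(Indeed, f is constant along the null direction of H through x*, so x* is not a strict local extremum.)

degen


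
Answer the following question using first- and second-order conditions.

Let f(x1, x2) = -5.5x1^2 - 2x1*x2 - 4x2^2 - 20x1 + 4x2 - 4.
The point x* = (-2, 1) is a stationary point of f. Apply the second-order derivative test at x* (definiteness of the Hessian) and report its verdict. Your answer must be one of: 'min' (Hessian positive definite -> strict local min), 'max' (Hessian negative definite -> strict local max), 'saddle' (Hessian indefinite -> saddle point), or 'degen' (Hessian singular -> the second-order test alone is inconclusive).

Compute the Hessian H = grad^2 f:
  H = [[-11, -2], [-2, -8]]
Verify stationarity: grad f(x*) = H x* + g = (0, 0).
Eigenvalues of H: -12, -7.
Both eigenvalues < 0, so H is negative definite -> x* is a strict local max.

max


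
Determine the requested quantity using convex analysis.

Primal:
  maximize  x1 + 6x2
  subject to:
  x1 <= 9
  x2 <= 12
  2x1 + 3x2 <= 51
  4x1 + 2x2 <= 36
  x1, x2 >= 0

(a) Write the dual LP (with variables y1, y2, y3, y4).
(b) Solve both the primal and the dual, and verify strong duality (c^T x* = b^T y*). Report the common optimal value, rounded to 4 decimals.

The standard primal-dual pair for 'max c^T x s.t. A x <= b, x >= 0' is:
  Dual:  min b^T y  s.t.  A^T y >= c,  y >= 0.

So the dual LP is:
  minimize  9y1 + 12y2 + 51y3 + 36y4
  subject to:
    y1 + 2y3 + 4y4 >= 1
    y2 + 3y3 + 2y4 >= 6
    y1, y2, y3, y4 >= 0

Solving the primal: x* = (3, 12).
  primal value c^T x* = 75.
Solving the dual: y* = (0, 5.5, 0, 0.25).
  dual value b^T y* = 75.
Strong duality: c^T x* = b^T y*. Confirmed.

75


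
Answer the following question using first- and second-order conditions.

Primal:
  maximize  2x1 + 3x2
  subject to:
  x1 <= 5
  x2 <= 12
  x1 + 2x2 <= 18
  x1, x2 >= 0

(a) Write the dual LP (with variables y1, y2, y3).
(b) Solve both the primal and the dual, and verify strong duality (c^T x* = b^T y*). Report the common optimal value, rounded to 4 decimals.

The standard primal-dual pair for 'max c^T x s.t. A x <= b, x >= 0' is:
  Dual:  min b^T y  s.t.  A^T y >= c,  y >= 0.

So the dual LP is:
  minimize  5y1 + 12y2 + 18y3
  subject to:
    y1 + y3 >= 2
    y2 + 2y3 >= 3
    y1, y2, y3 >= 0

Solving the primal: x* = (5, 6.5).
  primal value c^T x* = 29.5.
Solving the dual: y* = (0.5, 0, 1.5).
  dual value b^T y* = 29.5.
Strong duality: c^T x* = b^T y*. Confirmed.

29.5


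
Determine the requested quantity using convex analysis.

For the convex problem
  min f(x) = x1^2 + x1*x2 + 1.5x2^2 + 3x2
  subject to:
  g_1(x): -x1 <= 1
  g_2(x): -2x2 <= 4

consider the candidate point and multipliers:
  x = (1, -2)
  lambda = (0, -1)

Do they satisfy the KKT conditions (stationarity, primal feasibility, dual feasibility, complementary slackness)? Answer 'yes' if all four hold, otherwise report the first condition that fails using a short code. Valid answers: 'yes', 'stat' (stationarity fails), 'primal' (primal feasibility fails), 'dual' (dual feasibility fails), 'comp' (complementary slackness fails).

Gradient of f: grad f(x) = Q x + c = (0, -2)
Constraint values g_i(x) = a_i^T x - b_i:
  g_1((1, -2)) = -2
  g_2((1, -2)) = 0
Stationarity residual: grad f(x) + sum_i lambda_i a_i = (0, 0)
  -> stationarity OK
Primal feasibility (all g_i <= 0): OK
Dual feasibility (all lambda_i >= 0): FAILS
Complementary slackness (lambda_i * g_i(x) = 0 for all i): OK

Verdict: the first failing condition is dual_feasibility -> dual.

dual


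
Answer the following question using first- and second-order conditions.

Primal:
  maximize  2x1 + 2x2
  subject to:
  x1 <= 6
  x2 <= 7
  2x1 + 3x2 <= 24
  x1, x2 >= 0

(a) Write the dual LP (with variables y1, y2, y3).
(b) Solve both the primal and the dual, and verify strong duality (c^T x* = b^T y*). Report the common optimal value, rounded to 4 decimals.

The standard primal-dual pair for 'max c^T x s.t. A x <= b, x >= 0' is:
  Dual:  min b^T y  s.t.  A^T y >= c,  y >= 0.

So the dual LP is:
  minimize  6y1 + 7y2 + 24y3
  subject to:
    y1 + 2y3 >= 2
    y2 + 3y3 >= 2
    y1, y2, y3 >= 0

Solving the primal: x* = (6, 4).
  primal value c^T x* = 20.
Solving the dual: y* = (0.6667, 0, 0.6667).
  dual value b^T y* = 20.
Strong duality: c^T x* = b^T y*. Confirmed.

20


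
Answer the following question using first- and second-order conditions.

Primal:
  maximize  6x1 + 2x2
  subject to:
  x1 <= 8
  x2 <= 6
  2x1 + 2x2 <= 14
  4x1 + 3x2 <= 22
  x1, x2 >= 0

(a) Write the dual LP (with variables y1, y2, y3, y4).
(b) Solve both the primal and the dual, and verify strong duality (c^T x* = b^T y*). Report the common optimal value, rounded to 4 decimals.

The standard primal-dual pair for 'max c^T x s.t. A x <= b, x >= 0' is:
  Dual:  min b^T y  s.t.  A^T y >= c,  y >= 0.

So the dual LP is:
  minimize  8y1 + 6y2 + 14y3 + 22y4
  subject to:
    y1 + 2y3 + 4y4 >= 6
    y2 + 2y3 + 3y4 >= 2
    y1, y2, y3, y4 >= 0

Solving the primal: x* = (5.5, 0).
  primal value c^T x* = 33.
Solving the dual: y* = (0, 0, 0, 1.5).
  dual value b^T y* = 33.
Strong duality: c^T x* = b^T y*. Confirmed.

33


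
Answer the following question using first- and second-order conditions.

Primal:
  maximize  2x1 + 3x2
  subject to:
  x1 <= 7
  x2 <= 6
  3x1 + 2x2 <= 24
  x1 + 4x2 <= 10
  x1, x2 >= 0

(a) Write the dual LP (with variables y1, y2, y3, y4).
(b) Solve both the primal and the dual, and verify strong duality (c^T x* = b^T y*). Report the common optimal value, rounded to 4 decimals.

The standard primal-dual pair for 'max c^T x s.t. A x <= b, x >= 0' is:
  Dual:  min b^T y  s.t.  A^T y >= c,  y >= 0.

So the dual LP is:
  minimize  7y1 + 6y2 + 24y3 + 10y4
  subject to:
    y1 + 3y3 + y4 >= 2
    y2 + 2y3 + 4y4 >= 3
    y1, y2, y3, y4 >= 0

Solving the primal: x* = (7, 0.75).
  primal value c^T x* = 16.25.
Solving the dual: y* = (1.25, 0, 0, 0.75).
  dual value b^T y* = 16.25.
Strong duality: c^T x* = b^T y*. Confirmed.

16.25


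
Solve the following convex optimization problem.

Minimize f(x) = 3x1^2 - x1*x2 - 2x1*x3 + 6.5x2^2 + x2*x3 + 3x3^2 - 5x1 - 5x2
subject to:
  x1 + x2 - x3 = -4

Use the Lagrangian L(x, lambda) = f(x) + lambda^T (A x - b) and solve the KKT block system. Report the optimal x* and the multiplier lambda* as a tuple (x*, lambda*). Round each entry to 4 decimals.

Form the Lagrangian:
  L(x, lambda) = (1/2) x^T Q x + c^T x + lambda^T (A x - b)
Stationarity (grad_x L = 0): Q x + c + A^T lambda = 0.
Primal feasibility: A x = b.

This gives the KKT block system:
  [ Q   A^T ] [ x     ]   [-c ]
  [ A    0  ] [ lambda ] = [ b ]

Solving the linear system:
  x*      = (-0.9145, -0.9211, 2.1645)
  lambda* = (13.8947)
  f(x*)   = 32.3783

x* = (-0.9145, -0.9211, 2.1645), lambda* = (13.8947)


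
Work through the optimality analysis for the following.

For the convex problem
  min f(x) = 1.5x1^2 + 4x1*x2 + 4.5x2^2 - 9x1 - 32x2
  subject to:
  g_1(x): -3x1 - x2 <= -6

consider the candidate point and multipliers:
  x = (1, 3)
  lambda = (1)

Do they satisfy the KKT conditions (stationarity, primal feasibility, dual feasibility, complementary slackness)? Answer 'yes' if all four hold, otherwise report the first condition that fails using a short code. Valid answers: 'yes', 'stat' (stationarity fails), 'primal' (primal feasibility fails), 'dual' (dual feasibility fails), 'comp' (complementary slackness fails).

Gradient of f: grad f(x) = Q x + c = (6, -1)
Constraint values g_i(x) = a_i^T x - b_i:
  g_1((1, 3)) = 0
Stationarity residual: grad f(x) + sum_i lambda_i a_i = (3, -2)
  -> stationarity FAILS
Primal feasibility (all g_i <= 0): OK
Dual feasibility (all lambda_i >= 0): OK
Complementary slackness (lambda_i * g_i(x) = 0 for all i): OK

Verdict: the first failing condition is stationarity -> stat.

stat


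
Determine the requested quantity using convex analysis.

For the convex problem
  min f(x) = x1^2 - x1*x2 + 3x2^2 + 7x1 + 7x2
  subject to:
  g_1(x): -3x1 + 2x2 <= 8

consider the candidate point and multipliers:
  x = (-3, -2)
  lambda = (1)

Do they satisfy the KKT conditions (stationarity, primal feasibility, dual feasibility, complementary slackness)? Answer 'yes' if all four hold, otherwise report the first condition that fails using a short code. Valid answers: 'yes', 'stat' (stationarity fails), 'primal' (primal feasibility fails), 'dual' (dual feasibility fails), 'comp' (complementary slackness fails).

Gradient of f: grad f(x) = Q x + c = (3, -2)
Constraint values g_i(x) = a_i^T x - b_i:
  g_1((-3, -2)) = -3
Stationarity residual: grad f(x) + sum_i lambda_i a_i = (0, 0)
  -> stationarity OK
Primal feasibility (all g_i <= 0): OK
Dual feasibility (all lambda_i >= 0): OK
Complementary slackness (lambda_i * g_i(x) = 0 for all i): FAILS

Verdict: the first failing condition is complementary_slackness -> comp.

comp


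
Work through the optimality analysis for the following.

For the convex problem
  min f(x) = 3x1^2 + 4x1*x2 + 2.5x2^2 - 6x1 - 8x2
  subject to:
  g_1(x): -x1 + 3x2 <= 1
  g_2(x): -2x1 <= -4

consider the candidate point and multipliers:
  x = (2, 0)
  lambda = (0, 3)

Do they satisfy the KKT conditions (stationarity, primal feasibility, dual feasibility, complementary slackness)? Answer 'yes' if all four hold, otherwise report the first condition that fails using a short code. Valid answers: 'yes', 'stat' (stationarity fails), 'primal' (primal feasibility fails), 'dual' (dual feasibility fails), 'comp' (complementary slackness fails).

Gradient of f: grad f(x) = Q x + c = (6, 0)
Constraint values g_i(x) = a_i^T x - b_i:
  g_1((2, 0)) = -3
  g_2((2, 0)) = 0
Stationarity residual: grad f(x) + sum_i lambda_i a_i = (0, 0)
  -> stationarity OK
Primal feasibility (all g_i <= 0): OK
Dual feasibility (all lambda_i >= 0): OK
Complementary slackness (lambda_i * g_i(x) = 0 for all i): OK

Verdict: yes, KKT holds.

yes


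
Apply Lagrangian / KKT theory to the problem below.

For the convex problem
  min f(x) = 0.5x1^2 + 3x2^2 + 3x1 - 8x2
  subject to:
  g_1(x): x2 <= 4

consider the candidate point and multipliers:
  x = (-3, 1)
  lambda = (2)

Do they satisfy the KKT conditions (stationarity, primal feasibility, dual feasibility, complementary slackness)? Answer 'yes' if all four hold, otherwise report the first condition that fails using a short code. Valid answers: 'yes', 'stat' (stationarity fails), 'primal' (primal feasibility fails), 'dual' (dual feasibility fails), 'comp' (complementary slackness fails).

Gradient of f: grad f(x) = Q x + c = (0, -2)
Constraint values g_i(x) = a_i^T x - b_i:
  g_1((-3, 1)) = -3
Stationarity residual: grad f(x) + sum_i lambda_i a_i = (0, 0)
  -> stationarity OK
Primal feasibility (all g_i <= 0): OK
Dual feasibility (all lambda_i >= 0): OK
Complementary slackness (lambda_i * g_i(x) = 0 for all i): FAILS

Verdict: the first failing condition is complementary_slackness -> comp.

comp


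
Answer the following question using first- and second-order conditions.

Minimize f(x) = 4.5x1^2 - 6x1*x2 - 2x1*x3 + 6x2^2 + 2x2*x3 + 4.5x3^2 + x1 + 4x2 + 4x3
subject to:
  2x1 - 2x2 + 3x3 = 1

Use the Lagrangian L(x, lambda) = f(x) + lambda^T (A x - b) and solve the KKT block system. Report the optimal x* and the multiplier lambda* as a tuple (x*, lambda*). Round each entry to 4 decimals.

Form the Lagrangian:
  L(x, lambda) = (1/2) x^T Q x + c^T x + lambda^T (A x - b)
Stationarity (grad_x L = 0): Q x + c + A^T lambda = 0.
Primal feasibility: A x = b.

This gives the KKT block system:
  [ Q   A^T ] [ x     ]   [-c ]
  [ A    0  ] [ lambda ] = [ b ]

Solving the linear system:
  x*      = (-0.2828, -0.6919, 0.0606)
  lambda* = (-1.2424)
  f(x*)   = -0.7828

x* = (-0.2828, -0.6919, 0.0606), lambda* = (-1.2424)


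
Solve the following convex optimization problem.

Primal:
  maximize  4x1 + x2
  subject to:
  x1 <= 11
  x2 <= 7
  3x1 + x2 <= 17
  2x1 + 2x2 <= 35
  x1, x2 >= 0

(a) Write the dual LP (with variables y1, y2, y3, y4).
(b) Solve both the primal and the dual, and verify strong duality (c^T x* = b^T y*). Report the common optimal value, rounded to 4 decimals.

The standard primal-dual pair for 'max c^T x s.t. A x <= b, x >= 0' is:
  Dual:  min b^T y  s.t.  A^T y >= c,  y >= 0.

So the dual LP is:
  minimize  11y1 + 7y2 + 17y3 + 35y4
  subject to:
    y1 + 3y3 + 2y4 >= 4
    y2 + y3 + 2y4 >= 1
    y1, y2, y3, y4 >= 0

Solving the primal: x* = (5.6667, 0).
  primal value c^T x* = 22.6667.
Solving the dual: y* = (0, 0, 1.3333, 0).
  dual value b^T y* = 22.6667.
Strong duality: c^T x* = b^T y*. Confirmed.

22.6667


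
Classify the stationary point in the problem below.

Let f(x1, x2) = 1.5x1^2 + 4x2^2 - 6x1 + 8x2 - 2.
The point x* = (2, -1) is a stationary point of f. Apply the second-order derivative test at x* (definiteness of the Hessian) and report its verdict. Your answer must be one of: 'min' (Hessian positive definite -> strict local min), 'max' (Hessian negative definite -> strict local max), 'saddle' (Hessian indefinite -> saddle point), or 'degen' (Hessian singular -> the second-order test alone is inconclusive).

Compute the Hessian H = grad^2 f:
  H = [[3, 0], [0, 8]]
Verify stationarity: grad f(x*) = H x* + g = (0, 0).
Eigenvalues of H: 3, 8.
Both eigenvalues > 0, so H is positive definite -> x* is a strict local min.

min


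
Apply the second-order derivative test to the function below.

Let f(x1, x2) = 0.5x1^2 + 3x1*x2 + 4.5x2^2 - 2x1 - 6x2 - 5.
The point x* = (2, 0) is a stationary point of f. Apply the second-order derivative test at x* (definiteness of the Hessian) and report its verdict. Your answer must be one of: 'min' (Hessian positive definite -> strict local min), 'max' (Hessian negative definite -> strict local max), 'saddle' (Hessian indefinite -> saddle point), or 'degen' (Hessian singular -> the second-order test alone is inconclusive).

Compute the Hessian H = grad^2 f:
  H = [[1, 3], [3, 9]]
Verify stationarity: grad f(x*) = H x* + g = (0, 0).
Eigenvalues of H: 0, 10.
H has a zero eigenvalue (singular; positive semidefinite but not definite), so H is neither positive definite, negative definite, nor indefinite. The second-order test alone is inconclusive -> degen.
(Indeed, f is constant along the null direction of H through x*, so x* is not a strict local extremum.)

degen


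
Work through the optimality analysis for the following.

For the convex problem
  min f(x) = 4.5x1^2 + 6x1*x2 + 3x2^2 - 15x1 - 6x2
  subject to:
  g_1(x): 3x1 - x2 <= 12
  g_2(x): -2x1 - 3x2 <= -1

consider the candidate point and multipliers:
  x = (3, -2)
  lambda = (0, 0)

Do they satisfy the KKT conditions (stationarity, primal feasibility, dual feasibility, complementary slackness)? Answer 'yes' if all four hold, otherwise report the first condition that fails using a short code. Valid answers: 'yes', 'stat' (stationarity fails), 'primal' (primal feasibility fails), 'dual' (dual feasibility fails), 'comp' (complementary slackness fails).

Gradient of f: grad f(x) = Q x + c = (0, 0)
Constraint values g_i(x) = a_i^T x - b_i:
  g_1((3, -2)) = -1
  g_2((3, -2)) = 1
Stationarity residual: grad f(x) + sum_i lambda_i a_i = (0, 0)
  -> stationarity OK
Primal feasibility (all g_i <= 0): FAILS
Dual feasibility (all lambda_i >= 0): OK
Complementary slackness (lambda_i * g_i(x) = 0 for all i): OK

Verdict: the first failing condition is primal_feasibility -> primal.

primal


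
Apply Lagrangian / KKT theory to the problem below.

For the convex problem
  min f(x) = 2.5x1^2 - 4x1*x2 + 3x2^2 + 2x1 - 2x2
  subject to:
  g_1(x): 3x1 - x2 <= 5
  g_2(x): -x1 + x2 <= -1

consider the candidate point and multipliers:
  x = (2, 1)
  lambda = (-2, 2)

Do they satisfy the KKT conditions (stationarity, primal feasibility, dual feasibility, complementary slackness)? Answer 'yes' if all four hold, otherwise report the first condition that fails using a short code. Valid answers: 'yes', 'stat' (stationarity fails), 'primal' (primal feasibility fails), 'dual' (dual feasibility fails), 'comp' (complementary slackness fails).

Gradient of f: grad f(x) = Q x + c = (8, -4)
Constraint values g_i(x) = a_i^T x - b_i:
  g_1((2, 1)) = 0
  g_2((2, 1)) = 0
Stationarity residual: grad f(x) + sum_i lambda_i a_i = (0, 0)
  -> stationarity OK
Primal feasibility (all g_i <= 0): OK
Dual feasibility (all lambda_i >= 0): FAILS
Complementary slackness (lambda_i * g_i(x) = 0 for all i): OK

Verdict: the first failing condition is dual_feasibility -> dual.

dual


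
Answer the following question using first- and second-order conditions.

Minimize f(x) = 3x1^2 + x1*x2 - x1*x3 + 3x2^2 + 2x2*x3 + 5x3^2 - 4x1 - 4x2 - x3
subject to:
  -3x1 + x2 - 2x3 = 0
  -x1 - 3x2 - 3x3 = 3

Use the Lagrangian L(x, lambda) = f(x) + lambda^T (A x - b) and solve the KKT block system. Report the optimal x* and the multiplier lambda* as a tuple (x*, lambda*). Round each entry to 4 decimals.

Form the Lagrangian:
  L(x, lambda) = (1/2) x^T Q x + c^T x + lambda^T (A x - b)
Stationarity (grad_x L = 0): Q x + c + A^T lambda = 0.
Primal feasibility: A x = b.

This gives the KKT block system:
  [ Q   A^T ] [ x     ]   [-c ]
  [ A    0  ] [ lambda ] = [ b ]

Solving the linear system:
  x*      = (0.2143, -0.5, -0.5714)
  lambda* = (0, -2.6429)
  f(x*)   = 4.8214

x* = (0.2143, -0.5, -0.5714), lambda* = (0, -2.6429)


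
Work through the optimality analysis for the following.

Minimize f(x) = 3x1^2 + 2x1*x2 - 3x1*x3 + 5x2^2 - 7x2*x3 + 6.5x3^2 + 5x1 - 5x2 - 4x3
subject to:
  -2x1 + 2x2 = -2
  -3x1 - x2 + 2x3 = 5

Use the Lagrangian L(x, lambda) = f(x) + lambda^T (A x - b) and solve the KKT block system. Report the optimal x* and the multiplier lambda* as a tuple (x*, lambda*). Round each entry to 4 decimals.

Form the Lagrangian:
  L(x, lambda) = (1/2) x^T Q x + c^T x + lambda^T (A x - b)
Stationarity (grad_x L = 0): Q x + c + A^T lambda = 0.
Primal feasibility: A x = b.

This gives the KKT block system:
  [ Q   A^T ] [ x     ]   [-c ]
  [ A    0  ] [ lambda ] = [ b ]

Solving the linear system:
  x*      = (-0.8125, -1.8125, 0.375)
  lambda* = (9.6875, -8)
  f(x*)   = 31.4375

x* = (-0.8125, -1.8125, 0.375), lambda* = (9.6875, -8)


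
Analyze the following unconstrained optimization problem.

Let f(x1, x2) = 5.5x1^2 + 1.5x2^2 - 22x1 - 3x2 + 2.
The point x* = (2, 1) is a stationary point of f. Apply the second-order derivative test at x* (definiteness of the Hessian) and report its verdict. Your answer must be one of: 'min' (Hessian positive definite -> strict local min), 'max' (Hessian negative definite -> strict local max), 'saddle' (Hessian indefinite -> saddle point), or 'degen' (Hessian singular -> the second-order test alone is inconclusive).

Compute the Hessian H = grad^2 f:
  H = [[11, 0], [0, 3]]
Verify stationarity: grad f(x*) = H x* + g = (0, 0).
Eigenvalues of H: 3, 11.
Both eigenvalues > 0, so H is positive definite -> x* is a strict local min.

min


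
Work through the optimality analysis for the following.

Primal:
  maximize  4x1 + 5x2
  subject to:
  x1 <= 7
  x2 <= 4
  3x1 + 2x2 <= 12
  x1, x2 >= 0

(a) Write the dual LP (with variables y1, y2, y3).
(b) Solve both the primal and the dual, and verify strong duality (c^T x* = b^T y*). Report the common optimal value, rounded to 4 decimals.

The standard primal-dual pair for 'max c^T x s.t. A x <= b, x >= 0' is:
  Dual:  min b^T y  s.t.  A^T y >= c,  y >= 0.

So the dual LP is:
  minimize  7y1 + 4y2 + 12y3
  subject to:
    y1 + 3y3 >= 4
    y2 + 2y3 >= 5
    y1, y2, y3 >= 0

Solving the primal: x* = (1.3333, 4).
  primal value c^T x* = 25.3333.
Solving the dual: y* = (0, 2.3333, 1.3333).
  dual value b^T y* = 25.3333.
Strong duality: c^T x* = b^T y*. Confirmed.

25.3333


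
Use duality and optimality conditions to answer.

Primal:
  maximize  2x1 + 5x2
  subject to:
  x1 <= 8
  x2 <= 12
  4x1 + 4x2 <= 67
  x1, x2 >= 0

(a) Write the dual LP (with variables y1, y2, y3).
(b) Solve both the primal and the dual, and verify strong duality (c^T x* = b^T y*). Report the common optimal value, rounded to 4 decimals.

The standard primal-dual pair for 'max c^T x s.t. A x <= b, x >= 0' is:
  Dual:  min b^T y  s.t.  A^T y >= c,  y >= 0.

So the dual LP is:
  minimize  8y1 + 12y2 + 67y3
  subject to:
    y1 + 4y3 >= 2
    y2 + 4y3 >= 5
    y1, y2, y3 >= 0

Solving the primal: x* = (4.75, 12).
  primal value c^T x* = 69.5.
Solving the dual: y* = (0, 3, 0.5).
  dual value b^T y* = 69.5.
Strong duality: c^T x* = b^T y*. Confirmed.

69.5


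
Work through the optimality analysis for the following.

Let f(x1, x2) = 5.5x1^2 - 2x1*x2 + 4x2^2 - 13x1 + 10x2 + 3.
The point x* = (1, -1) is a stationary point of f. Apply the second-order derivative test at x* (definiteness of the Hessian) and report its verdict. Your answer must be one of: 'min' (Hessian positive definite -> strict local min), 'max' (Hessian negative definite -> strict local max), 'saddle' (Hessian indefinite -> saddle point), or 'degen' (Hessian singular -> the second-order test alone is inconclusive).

Compute the Hessian H = grad^2 f:
  H = [[11, -2], [-2, 8]]
Verify stationarity: grad f(x*) = H x* + g = (0, 0).
Eigenvalues of H: 7, 12.
Both eigenvalues > 0, so H is positive definite -> x* is a strict local min.

min


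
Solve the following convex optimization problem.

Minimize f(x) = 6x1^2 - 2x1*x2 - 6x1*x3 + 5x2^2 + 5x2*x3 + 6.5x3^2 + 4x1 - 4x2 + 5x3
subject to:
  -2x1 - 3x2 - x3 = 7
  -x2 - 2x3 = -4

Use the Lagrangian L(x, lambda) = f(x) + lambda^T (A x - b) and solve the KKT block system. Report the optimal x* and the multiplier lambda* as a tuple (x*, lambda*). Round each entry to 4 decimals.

Form the Lagrangian:
  L(x, lambda) = (1/2) x^T Q x + c^T x + lambda^T (A x - b)
Stationarity (grad_x L = 0): Q x + c + A^T lambda = 0.
Primal feasibility: A x = b.

This gives the KKT block system:
  [ Q   A^T ] [ x     ]   [-c ]
  [ A    0  ] [ lambda ] = [ b ]

Solving the linear system:
  x*      = (-1.2602, -2.5918, 3.2959)
  lambda* = (-12.8571, 27.6531)
  f(x*)   = 111.2092

x* = (-1.2602, -2.5918, 3.2959), lambda* = (-12.8571, 27.6531)


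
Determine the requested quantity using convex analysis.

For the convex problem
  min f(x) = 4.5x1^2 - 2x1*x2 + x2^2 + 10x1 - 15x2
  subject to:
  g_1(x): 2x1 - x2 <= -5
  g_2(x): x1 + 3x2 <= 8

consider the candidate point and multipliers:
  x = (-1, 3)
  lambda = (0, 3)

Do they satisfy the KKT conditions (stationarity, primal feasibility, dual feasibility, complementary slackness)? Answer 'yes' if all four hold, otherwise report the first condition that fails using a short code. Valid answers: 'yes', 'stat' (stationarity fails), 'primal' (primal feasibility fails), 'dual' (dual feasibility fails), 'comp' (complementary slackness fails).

Gradient of f: grad f(x) = Q x + c = (-5, -7)
Constraint values g_i(x) = a_i^T x - b_i:
  g_1((-1, 3)) = 0
  g_2((-1, 3)) = 0
Stationarity residual: grad f(x) + sum_i lambda_i a_i = (-2, 2)
  -> stationarity FAILS
Primal feasibility (all g_i <= 0): OK
Dual feasibility (all lambda_i >= 0): OK
Complementary slackness (lambda_i * g_i(x) = 0 for all i): OK

Verdict: the first failing condition is stationarity -> stat.

stat


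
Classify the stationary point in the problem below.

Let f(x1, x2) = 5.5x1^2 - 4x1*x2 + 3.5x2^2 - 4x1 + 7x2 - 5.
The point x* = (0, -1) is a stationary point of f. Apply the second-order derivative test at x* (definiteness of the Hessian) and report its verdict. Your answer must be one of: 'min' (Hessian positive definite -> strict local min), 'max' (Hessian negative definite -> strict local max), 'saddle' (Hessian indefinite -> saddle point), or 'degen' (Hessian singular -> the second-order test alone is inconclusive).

Compute the Hessian H = grad^2 f:
  H = [[11, -4], [-4, 7]]
Verify stationarity: grad f(x*) = H x* + g = (0, 0).
Eigenvalues of H: 4.5279, 13.4721.
Both eigenvalues > 0, so H is positive definite -> x* is a strict local min.

min


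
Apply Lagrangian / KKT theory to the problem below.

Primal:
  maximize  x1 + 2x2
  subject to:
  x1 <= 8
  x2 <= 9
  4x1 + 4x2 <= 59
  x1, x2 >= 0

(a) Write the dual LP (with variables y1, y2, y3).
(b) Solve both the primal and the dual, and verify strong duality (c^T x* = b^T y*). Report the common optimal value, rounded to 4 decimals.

The standard primal-dual pair for 'max c^T x s.t. A x <= b, x >= 0' is:
  Dual:  min b^T y  s.t.  A^T y >= c,  y >= 0.

So the dual LP is:
  minimize  8y1 + 9y2 + 59y3
  subject to:
    y1 + 4y3 >= 1
    y2 + 4y3 >= 2
    y1, y2, y3 >= 0

Solving the primal: x* = (5.75, 9).
  primal value c^T x* = 23.75.
Solving the dual: y* = (0, 1, 0.25).
  dual value b^T y* = 23.75.
Strong duality: c^T x* = b^T y*. Confirmed.

23.75


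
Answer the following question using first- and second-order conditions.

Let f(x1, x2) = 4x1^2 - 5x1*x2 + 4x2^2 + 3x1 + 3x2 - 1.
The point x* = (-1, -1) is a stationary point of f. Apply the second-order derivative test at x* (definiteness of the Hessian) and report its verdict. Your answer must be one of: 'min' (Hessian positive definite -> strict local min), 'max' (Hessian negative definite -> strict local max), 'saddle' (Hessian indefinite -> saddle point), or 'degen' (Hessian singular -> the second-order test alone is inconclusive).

Compute the Hessian H = grad^2 f:
  H = [[8, -5], [-5, 8]]
Verify stationarity: grad f(x*) = H x* + g = (0, 0).
Eigenvalues of H: 3, 13.
Both eigenvalues > 0, so H is positive definite -> x* is a strict local min.

min
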